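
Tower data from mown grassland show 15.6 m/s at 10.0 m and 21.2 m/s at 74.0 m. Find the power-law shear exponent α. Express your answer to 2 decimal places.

α ≈ 0.15

Power law: V₂/V₁ = (z₂/z₁)^α ⇒ α = ln(V₂/V₁) / ln(z₂/z₁)
α = ln(21.2/15.6) / ln(74.0/10.0) = ln(1.3590) / ln(7.4000)
  = 0.30673 / 2.00148 = 0.15325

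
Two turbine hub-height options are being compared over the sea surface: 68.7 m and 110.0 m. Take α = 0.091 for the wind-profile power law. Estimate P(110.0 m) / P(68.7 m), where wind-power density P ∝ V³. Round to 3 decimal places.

Speed ratio: V_B/V_A = (z_B/z_A)^α = (110.0/68.7)^0.091 = (1.6012)^0.091 = 1.04377
Power-density ratio: P_B/P_A = (V_B/V_A)³ = (1.04377)³ = 1.13713

1.137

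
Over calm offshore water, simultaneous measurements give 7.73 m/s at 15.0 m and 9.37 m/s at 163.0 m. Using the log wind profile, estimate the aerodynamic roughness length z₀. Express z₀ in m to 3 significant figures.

Log law: V(z) ∝ ln(z/z₀). With r = V₁/V₂ = 7.73/9.37 = 0.82497,
r · ln(z₂/z₀) = ln(z₁/z₀) ⇒ ln z₀ = (ln z₁ − r·ln z₂)/(1 − r)
ln z₀ = (2.70805 − 0.82497×5.09375) / 0.17503 = -8.5367
z₀ = exp(-8.5367) = 0.0001961 m

z₀ ≈ 0.000196 m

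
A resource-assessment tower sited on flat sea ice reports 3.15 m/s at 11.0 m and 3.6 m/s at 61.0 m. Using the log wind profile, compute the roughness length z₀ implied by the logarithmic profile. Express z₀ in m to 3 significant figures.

Log law: V(z) ∝ ln(z/z₀). With r = V₁/V₂ = 3.15/3.6 = 0.87500,
r · ln(z₂/z₀) = ln(z₁/z₀) ⇒ ln z₀ = (ln z₁ − r·ln z₂)/(1 − r)
ln z₀ = (2.39790 − 0.87500×4.11087) / 0.12500 = -9.5930
z₀ = exp(-9.5930) = 0.00006821 m

z₀ ≈ 0.0000682 m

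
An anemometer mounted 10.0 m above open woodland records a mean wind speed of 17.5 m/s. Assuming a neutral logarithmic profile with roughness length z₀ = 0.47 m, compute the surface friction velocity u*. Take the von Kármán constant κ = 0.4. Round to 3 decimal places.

Log law: V(z) = (u*/κ) · ln(z/z₀) ⇒ u* = κ · V / ln(z/z₀)
u* = 0.4 × 17.5 / ln(10.0/0.47) = 0.4 × 17.5 / 3.0576
   = 7.0000 / 3.0576 = 2.2894 m/s

u* ≈ 2.289 m/s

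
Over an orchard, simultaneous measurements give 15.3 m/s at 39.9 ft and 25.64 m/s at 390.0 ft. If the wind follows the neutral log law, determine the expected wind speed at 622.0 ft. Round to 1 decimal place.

Log law: V ∝ ln(z/z₀). From the pair, with r = V₁/V₂ = 0.59672,
ln z₀ = (ln z₁ − r·ln z₂)/(1 − r) = (3.6864 − 0.59672×5.9661)/0.40328 = 0.3130 → z₀ = 1.368 ft
V₃ = V₁ · ln(z₃/z₀)/ln(z₁/z₀) = 15.3 × 6.1199/3.3734 = 27.7572 m/s

27.8 m/s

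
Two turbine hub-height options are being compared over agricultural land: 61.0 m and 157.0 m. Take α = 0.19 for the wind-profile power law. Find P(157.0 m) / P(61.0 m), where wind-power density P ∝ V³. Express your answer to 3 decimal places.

Speed ratio: V_B/V_A = (z_B/z_A)^α = (157.0/61.0)^0.19 = (2.5738)^0.19 = 1.19676
Power-density ratio: P_B/P_A = (V_B/V_A)³ = (1.19676)³ = 1.71406

1.714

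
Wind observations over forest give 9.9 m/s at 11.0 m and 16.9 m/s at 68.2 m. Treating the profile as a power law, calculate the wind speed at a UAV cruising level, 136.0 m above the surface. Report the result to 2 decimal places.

First find α: α = ln(V₂/V₁)/ln(z₂/z₁) = ln(16.9/9.9)/ln(68.2/11.0) = 0.53478/1.82455 = 0.2931
Extrapolate from 68.2 m to 136.0 m: V₃ = 16.9 × (136.0/68.2)^0.2931 = 16.9 × 1.2242 = 20.6893 m/s

20.69 m/s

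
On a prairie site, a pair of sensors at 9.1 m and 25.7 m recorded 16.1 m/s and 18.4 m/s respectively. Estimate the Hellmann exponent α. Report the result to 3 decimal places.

Power law: V₂/V₁ = (z₂/z₁)^α ⇒ α = ln(V₂/V₁) / ln(z₂/z₁)
α = ln(18.4/16.1) / ln(25.7/9.1) = ln(1.1429) / ln(2.8242)
  = 0.13353 / 1.03822 = 0.12862

α ≈ 0.129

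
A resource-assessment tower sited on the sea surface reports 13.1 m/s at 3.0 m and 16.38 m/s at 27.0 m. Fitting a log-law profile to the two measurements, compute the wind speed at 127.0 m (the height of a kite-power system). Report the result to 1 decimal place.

18.7 m/s

Log law: V ∝ ln(z/z₀). From the pair, with r = V₁/V₂ = 0.79976,
ln z₀ = (ln z₁ − r·ln z₂)/(1 − r) = (1.0986 − 0.79976×3.2958)/0.20024 = -7.6769 → z₀ = 0.0004634 m
V₃ = V₁ · ln(z₃/z₀)/ln(z₁/z₀) = 13.1 × 12.5211/8.7755 = 18.6914 m/s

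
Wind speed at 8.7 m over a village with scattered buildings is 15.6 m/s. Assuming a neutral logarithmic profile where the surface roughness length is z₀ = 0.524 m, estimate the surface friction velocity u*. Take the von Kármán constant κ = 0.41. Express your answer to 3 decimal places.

Log law: V(z) = (u*/κ) · ln(z/z₀) ⇒ u* = κ · V / ln(z/z₀)
u* = 0.41 × 15.6 / ln(8.7/0.524) = 0.41 × 15.6 / 2.8096
   = 6.3960 / 2.8096 = 2.2765 m/s

u* ≈ 2.276 m/s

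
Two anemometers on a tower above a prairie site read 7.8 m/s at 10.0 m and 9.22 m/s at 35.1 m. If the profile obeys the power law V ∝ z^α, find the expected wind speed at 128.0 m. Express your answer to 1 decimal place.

11.0 m/s

First find α: α = ln(V₂/V₁)/ln(z₂/z₁) = ln(9.22/7.8)/ln(35.1/10.0) = 0.16725/1.25562 = 0.1332
Extrapolate from 35.1 m to 128.0 m: V₃ = 9.22 × (128.0/35.1)^0.1332 = 9.22 × 1.1881 = 10.9541 m/s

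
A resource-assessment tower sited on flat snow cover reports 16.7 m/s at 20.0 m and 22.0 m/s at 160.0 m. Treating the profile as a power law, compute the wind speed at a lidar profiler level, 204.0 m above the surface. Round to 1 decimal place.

22.7 m/s

First find α: α = ln(V₂/V₁)/ln(z₂/z₁) = ln(22.0/16.7)/ln(160.0/20.0) = 0.27563/2.07944 = 0.1326
Extrapolate from 160.0 m to 204.0 m: V₃ = 22.0 × (204.0/160.0)^0.1326 = 22.0 × 1.0327 = 22.7200 m/s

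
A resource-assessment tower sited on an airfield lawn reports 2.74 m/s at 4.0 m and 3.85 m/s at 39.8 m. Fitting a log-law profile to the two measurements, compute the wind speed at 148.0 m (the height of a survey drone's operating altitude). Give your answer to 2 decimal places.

Log law: V ∝ ln(z/z₀). From the pair, with r = V₁/V₂ = 0.71169,
ln z₀ = (ln z₁ − r·ln z₂)/(1 − r) = (1.3863 − 0.71169×3.6839)/0.28831 = -4.2852 → z₀ = 0.01377 m
V₃ = V₁ · ln(z₃/z₀)/ln(z₁/z₀) = 2.74 × 9.2824/5.6715 = 4.4845 m/s

4.48 m/s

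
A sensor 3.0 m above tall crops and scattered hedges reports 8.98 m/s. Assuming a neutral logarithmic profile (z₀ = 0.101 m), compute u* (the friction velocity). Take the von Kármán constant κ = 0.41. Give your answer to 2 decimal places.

Log law: V(z) = (u*/κ) · ln(z/z₀) ⇒ u* = κ · V / ln(z/z₀)
u* = 0.41 × 8.98 / ln(3.0/0.101) = 0.41 × 8.98 / 3.3912
   = 3.6818 / 3.3912 = 1.0857 m/s

u* ≈ 1.09 m/s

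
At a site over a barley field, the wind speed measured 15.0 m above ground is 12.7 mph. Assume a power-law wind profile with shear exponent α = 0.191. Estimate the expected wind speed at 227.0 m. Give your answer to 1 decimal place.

21.3 mph

Power-law profile: V₂ = V₁ · (z₂/z₁)^α
V₂ = 12.7 × (227.0/15.0)^0.191 = 12.7 × (15.1333)^0.191
    = 12.7 × 1.6802 = 21.3389 mph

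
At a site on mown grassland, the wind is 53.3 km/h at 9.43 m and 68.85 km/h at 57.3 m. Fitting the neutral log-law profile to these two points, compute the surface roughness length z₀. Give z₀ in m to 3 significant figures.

Log law: V(z) ∝ ln(z/z₀). With r = V₁/V₂ = 53.3/68.85 = 0.77415,
r · ln(z₂/z₀) = ln(z₁/z₀) ⇒ ln z₀ = (ln z₁ − r·ln z₂)/(1 − r)
ln z₀ = (2.24390 − 0.77415×4.04830) / 0.22585 = -3.9410
z₀ = exp(-3.9410) = 0.01943 m

z₀ ≈ 0.0194 m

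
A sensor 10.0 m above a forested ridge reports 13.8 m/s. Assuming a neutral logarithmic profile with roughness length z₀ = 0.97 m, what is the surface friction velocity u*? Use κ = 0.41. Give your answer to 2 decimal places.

Log law: V(z) = (u*/κ) · ln(z/z₀) ⇒ u* = κ · V / ln(z/z₀)
u* = 0.41 × 13.8 / ln(10.0/0.97) = 0.41 × 13.8 / 2.3330
   = 5.6580 / 2.3330 = 2.4252 m/s

u* ≈ 2.43 m/s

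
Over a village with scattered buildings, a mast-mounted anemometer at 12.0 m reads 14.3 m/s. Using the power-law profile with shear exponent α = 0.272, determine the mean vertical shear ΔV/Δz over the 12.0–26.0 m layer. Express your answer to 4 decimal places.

0.2391 m/s/m

Power law: V₂ = V₁ · (z₂/z₁)^α = 14.3 × (2.1667)^0.272 = 17.6470 m/s
ΔV/Δz = (17.6470 − 14.3)/(26.0 − 12.0) = 3.3470/14.0000 = 0.23907 m/s/m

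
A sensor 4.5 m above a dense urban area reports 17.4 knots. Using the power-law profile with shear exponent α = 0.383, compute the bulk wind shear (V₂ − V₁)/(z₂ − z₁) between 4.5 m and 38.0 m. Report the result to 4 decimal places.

Power law: V₂ = V₁ · (z₂/z₁)^α = 17.4 × (8.4444)^0.383 = 39.3936 knots
ΔV/Δz = (39.3936 − 17.4)/(38.0 − 4.5) = 21.9936/33.5000 = 0.65653 knots/m

0.6565 knots/m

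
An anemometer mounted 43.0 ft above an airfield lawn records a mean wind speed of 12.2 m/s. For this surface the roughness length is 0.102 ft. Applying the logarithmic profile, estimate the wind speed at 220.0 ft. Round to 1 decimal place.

Log law: V(z) ∝ ln(z/z₀), so V₂/V₁ = ln(z₂/z₀) / ln(z₁/z₀).
ln(220.0/0.102) = 7.6764, ln(43.0/0.102) = 6.0440
V₂ = 12.2 × 7.6764/6.0440 = 12.2 × 1.2701 = 15.4951 m/s

15.5 m/s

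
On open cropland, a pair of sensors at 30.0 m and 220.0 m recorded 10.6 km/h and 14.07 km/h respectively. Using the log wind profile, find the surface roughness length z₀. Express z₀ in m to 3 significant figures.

z₀ ≈ 0.0682 m

Log law: V(z) ∝ ln(z/z₀). With r = V₁/V₂ = 10.6/14.07 = 0.75338,
r · ln(z₂/z₀) = ln(z₁/z₀) ⇒ ln z₀ = (ln z₁ − r·ln z₂)/(1 − r)
ln z₀ = (3.40120 − 0.75338×5.39363) / 0.24662 = -2.6852
z₀ = exp(-2.6852) = 0.06821 m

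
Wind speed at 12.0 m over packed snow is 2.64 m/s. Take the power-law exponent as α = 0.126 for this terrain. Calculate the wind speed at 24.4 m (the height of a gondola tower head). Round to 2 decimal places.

Power-law profile: V₂ = V₁ · (z₂/z₁)^α
V₂ = 2.64 × (24.4/12.0)^0.126 = 2.64 × (2.0333)^0.126
    = 2.64 × 1.0935 = 2.8869 m/s

2.89 m/s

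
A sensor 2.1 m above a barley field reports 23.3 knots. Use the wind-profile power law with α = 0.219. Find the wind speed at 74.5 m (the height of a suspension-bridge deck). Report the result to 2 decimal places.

50.91 knots

Power-law profile: V₂ = V₁ · (z₂/z₁)^α
V₂ = 23.3 × (74.5/2.1)^0.219 = 23.3 × (35.4762)^0.219
    = 23.3 × 2.1849 = 50.9087 knots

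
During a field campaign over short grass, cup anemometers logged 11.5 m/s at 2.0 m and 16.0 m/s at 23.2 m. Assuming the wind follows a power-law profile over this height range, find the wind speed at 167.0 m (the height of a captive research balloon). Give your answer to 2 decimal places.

20.87 m/s

First find α: α = ln(V₂/V₁)/ln(z₂/z₁) = ln(16.0/11.5)/ln(23.2/2.0) = 0.33024/2.45101 = 0.1347
Extrapolate from 23.2 m to 167.0 m: V₃ = 16.0 × (167.0/23.2)^0.1347 = 16.0 × 1.3047 = 20.8747 m/s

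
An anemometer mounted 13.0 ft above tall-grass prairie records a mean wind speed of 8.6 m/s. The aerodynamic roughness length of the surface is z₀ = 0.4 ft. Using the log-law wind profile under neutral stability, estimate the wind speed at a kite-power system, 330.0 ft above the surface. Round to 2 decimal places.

16.59 m/s

Log law: V(z) ∝ ln(z/z₀), so V₂/V₁ = ln(z₂/z₀) / ln(z₁/z₀).
ln(330.0/0.4) = 6.7154, ln(13.0/0.4) = 3.4812
V₂ = 8.6 × 6.7154/3.4812 = 8.6 × 1.9290 = 16.5896 m/s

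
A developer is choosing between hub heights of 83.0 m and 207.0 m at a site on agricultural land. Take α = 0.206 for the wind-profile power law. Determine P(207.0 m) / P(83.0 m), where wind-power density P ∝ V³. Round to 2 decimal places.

Speed ratio: V_B/V_A = (z_B/z_A)^α = (207.0/83.0)^0.206 = (2.4940)^0.206 = 1.20715
Power-density ratio: P_B/P_A = (V_B/V_A)³ = (1.20715)³ = 1.75905

1.76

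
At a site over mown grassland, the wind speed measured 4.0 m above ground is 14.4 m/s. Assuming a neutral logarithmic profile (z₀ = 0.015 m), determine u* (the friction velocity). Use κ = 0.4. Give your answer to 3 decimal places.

Log law: V(z) = (u*/κ) · ln(z/z₀) ⇒ u* = κ · V / ln(z/z₀)
u* = 0.4 × 14.4 / ln(4.0/0.015) = 0.4 × 14.4 / 5.5860
   = 5.7600 / 5.5860 = 1.0311 m/s

u* ≈ 1.031 m/s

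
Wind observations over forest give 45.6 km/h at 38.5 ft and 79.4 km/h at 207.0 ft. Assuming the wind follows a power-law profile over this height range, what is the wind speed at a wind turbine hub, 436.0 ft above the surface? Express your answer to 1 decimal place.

First find α: α = ln(V₂/V₁)/ln(z₂/z₁) = ln(79.4/45.6)/ln(207.0/38.5) = 0.55459/1.68206 = 0.3297
Extrapolate from 207.0 ft to 436.0 ft: V₃ = 79.4 × (436.0/207.0)^0.3297 = 79.4 × 1.2784 = 101.5048 km/h

101.5 km/h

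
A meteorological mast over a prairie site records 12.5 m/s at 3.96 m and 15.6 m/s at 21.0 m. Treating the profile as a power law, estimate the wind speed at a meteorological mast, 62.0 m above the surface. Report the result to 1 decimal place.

18.0 m/s

First find α: α = ln(V₂/V₁)/ln(z₂/z₁) = ln(15.6/12.5)/ln(21.0/3.96) = 0.22154/1.66828 = 0.1328
Extrapolate from 21.0 m to 62.0 m: V₃ = 15.6 × (62.0/21.0)^0.1328 = 15.6 × 1.1546 = 18.0120 m/s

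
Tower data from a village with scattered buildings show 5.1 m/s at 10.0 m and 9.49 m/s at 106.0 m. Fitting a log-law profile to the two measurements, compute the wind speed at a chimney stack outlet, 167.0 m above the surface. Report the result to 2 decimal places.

10.34 m/s

Log law: V ∝ ln(z/z₀). From the pair, with r = V₁/V₂ = 0.53741,
ln z₀ = (ln z₁ − r·ln z₂)/(1 − r) = (2.3026 − 0.53741×4.6634)/0.46259 = -0.4401 → z₀ = 0.6440 m
V₃ = V₁ · ln(z₃/z₀)/ln(z₁/z₀) = 5.1 × 5.5581/2.7427 = 10.3352 m/s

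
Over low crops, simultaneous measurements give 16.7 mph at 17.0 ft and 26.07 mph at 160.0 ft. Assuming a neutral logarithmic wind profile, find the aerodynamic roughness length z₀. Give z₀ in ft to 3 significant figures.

z₀ ≈ 0.313 ft

Log law: V(z) ∝ ln(z/z₀). With r = V₁/V₂ = 16.7/26.07 = 0.64058,
r · ln(z₂/z₀) = ln(z₁/z₀) ⇒ ln z₀ = (ln z₁ − r·ln z₂)/(1 − r)
ln z₀ = (2.83321 − 0.64058×5.07517) / 0.35942 = -1.1626
z₀ = exp(-1.1626) = 0.3127 ft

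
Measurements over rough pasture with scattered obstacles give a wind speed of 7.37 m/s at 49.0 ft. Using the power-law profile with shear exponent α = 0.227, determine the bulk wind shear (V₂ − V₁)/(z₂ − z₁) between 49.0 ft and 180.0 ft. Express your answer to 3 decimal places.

0.019 m/s/ft

Power law: V₂ = V₁ · (z₂/z₁)^α = 7.37 × (3.6735)^0.227 = 9.9024 m/s
ΔV/Δz = (9.9024 − 7.37)/(180.0 − 49.0) = 2.5324/131.0000 = 0.01933 m/s/ft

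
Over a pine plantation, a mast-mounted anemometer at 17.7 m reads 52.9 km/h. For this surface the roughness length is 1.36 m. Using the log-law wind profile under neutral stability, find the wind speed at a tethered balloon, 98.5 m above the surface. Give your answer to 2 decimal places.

Log law: V(z) ∝ ln(z/z₀), so V₂/V₁ = ln(z₂/z₀) / ln(z₁/z₀).
ln(98.5/1.36) = 4.2826, ln(17.7/1.36) = 2.5661
V₂ = 52.9 × 4.2826/2.5661 = 52.9 × 1.6689 = 88.2857 km/h

88.29 km/h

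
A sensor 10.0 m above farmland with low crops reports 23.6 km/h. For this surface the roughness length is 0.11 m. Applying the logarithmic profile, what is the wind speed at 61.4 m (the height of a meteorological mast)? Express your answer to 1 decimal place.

33.1 km/h

Log law: V(z) ∝ ln(z/z₀), so V₂/V₁ = ln(z₂/z₀) / ln(z₁/z₀).
ln(61.4/0.11) = 6.3247, ln(10.0/0.11) = 4.5099
V₂ = 23.6 × 6.3247/4.5099 = 23.6 × 1.4024 = 33.0969 km/h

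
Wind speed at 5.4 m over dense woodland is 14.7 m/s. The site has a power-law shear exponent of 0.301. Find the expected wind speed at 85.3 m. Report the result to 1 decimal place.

33.7 m/s

Power-law profile: V₂ = V₁ · (z₂/z₁)^α
V₂ = 14.7 × (85.3/5.4)^0.301 = 14.7 × (15.7963)^0.301
    = 14.7 × 2.2949 = 33.7351 m/s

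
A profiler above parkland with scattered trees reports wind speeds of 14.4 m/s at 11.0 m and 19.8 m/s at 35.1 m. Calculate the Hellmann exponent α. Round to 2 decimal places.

Power law: V₂/V₁ = (z₂/z₁)^α ⇒ α = ln(V₂/V₁) / ln(z₂/z₁)
α = ln(19.8/14.4) / ln(35.1/11.0) = ln(1.3750) / ln(3.1909)
  = 0.31845 / 1.16031 = 0.27446

α ≈ 0.27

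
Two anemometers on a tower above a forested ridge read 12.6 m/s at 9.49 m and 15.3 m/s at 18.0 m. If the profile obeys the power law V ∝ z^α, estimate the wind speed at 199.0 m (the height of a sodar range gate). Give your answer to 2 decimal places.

31.71 m/s

First find α: α = ln(V₂/V₁)/ln(z₂/z₁) = ln(15.3/12.6)/ln(18.0/9.49) = 0.19416/0.64013 = 0.3033
Extrapolate from 18.0 m to 199.0 m: V₃ = 15.3 × (199.0/18.0)^0.3033 = 15.3 × 2.0726 = 31.7114 m/s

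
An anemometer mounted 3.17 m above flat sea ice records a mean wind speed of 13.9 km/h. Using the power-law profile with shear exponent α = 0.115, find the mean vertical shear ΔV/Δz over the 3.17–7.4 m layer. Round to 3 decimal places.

0.336 km/h/m

Power law: V₂ = V₁ · (z₂/z₁)^α = 13.9 × (2.3344)^0.115 = 15.3234 km/h
ΔV/Δz = (15.3234 − 13.9)/(7.4 − 3.17) = 1.4234/4.2300 = 0.33650 km/h/m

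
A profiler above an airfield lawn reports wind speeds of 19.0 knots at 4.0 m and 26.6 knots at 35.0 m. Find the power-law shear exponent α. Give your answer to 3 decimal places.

α ≈ 0.155

Power law: V₂/V₁ = (z₂/z₁)^α ⇒ α = ln(V₂/V₁) / ln(z₂/z₁)
α = ln(26.6/19.0) / ln(35.0/4.0) = ln(1.4000) / ln(8.7500)
  = 0.33647 / 2.16905 = 0.15512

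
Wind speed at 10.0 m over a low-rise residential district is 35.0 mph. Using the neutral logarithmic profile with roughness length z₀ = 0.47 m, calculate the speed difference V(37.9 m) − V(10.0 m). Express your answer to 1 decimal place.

Log law: V₂ = V₁ · ln(z₂/z₀)/ln(z₁/z₀) = 35.0 × 4.3900/3.0576 = 50.2514 mph
ΔV = 50.2514 − 35.0 = 15.2514 mph

15.3 mph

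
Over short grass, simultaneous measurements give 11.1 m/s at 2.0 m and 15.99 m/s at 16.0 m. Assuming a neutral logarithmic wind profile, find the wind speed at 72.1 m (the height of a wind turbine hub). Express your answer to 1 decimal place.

19.5 m/s

Log law: V ∝ ln(z/z₀). From the pair, with r = V₁/V₂ = 0.69418,
ln z₀ = (ln z₁ − r·ln z₂)/(1 − r) = (0.6931 − 0.69418×2.7726)/0.30582 = -4.0271 → z₀ = 0.01783 m
V₃ = V₁ · ln(z₃/z₀)/ln(z₁/z₀) = 11.1 × 8.3051/4.7202 = 19.5302 m/s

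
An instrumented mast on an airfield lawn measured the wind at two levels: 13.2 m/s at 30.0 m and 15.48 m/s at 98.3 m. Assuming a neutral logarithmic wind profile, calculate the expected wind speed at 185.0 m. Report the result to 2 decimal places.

16.69 m/s

Log law: V ∝ ln(z/z₀). From the pair, with r = V₁/V₂ = 0.85271,
ln z₀ = (ln z₁ − r·ln z₂)/(1 − r) = (3.4012 − 0.85271×4.5880)/0.14729 = -3.4699 → z₀ = 0.03112 m
V₃ = V₁ · ln(z₃/z₀)/ln(z₁/z₀) = 13.2 × 8.6903/6.8711 = 16.6948 m/s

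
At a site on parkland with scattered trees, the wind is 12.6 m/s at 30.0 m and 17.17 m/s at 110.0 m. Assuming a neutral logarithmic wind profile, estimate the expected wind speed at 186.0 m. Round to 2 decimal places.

19.02 m/s

Log law: V ∝ ln(z/z₀). From the pair, with r = V₁/V₂ = 0.73384,
ln z₀ = (ln z₁ − r·ln z₂)/(1 − r) = (3.4012 − 0.73384×4.7005)/0.26616 = -0.1811 → z₀ = 0.8344 m
V₃ = V₁ · ln(z₃/z₀)/ln(z₁/z₀) = 12.6 × 5.4068/3.5823 = 19.0175 m/s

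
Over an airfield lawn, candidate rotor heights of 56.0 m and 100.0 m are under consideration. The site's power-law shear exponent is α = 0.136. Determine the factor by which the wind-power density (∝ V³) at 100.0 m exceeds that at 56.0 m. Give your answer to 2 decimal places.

1.27

Speed ratio: V_B/V_A = (z_B/z_A)^α = (100.0/56.0)^0.136 = (1.7857)^0.136 = 1.08205
Power-density ratio: P_B/P_A = (V_B/V_A)³ = (1.08205)³ = 1.26689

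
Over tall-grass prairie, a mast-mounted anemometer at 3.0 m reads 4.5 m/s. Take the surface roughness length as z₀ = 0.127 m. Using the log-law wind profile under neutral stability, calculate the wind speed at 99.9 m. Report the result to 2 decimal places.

9.49 m/s

Log law: V(z) ∝ ln(z/z₀), so V₂/V₁ = ln(z₂/z₀) / ln(z₁/z₀).
ln(99.9/0.127) = 6.6677, ln(3.0/0.127) = 3.1622
V₂ = 4.5 × 6.6677/3.1622 = 4.5 × 2.1086 = 9.4886 m/s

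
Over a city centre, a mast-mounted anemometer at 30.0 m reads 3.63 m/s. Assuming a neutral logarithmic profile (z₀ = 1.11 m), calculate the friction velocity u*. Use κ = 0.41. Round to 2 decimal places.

u* ≈ 0.45 m/s

Log law: V(z) = (u*/κ) · ln(z/z₀) ⇒ u* = κ · V / ln(z/z₀)
u* = 0.41 × 3.63 / ln(30.0/1.11) = 0.41 × 3.63 / 3.2968
   = 1.4883 / 3.2968 = 0.4514 m/s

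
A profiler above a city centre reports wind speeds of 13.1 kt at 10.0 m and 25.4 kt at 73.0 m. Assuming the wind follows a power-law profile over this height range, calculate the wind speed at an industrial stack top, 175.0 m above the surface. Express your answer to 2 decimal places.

33.99 kt

First find α: α = ln(V₂/V₁)/ln(z₂/z₁) = ln(25.4/13.1)/ln(73.0/10.0) = 0.66214/1.98787 = 0.3331
Extrapolate from 73.0 m to 175.0 m: V₃ = 25.4 × (175.0/73.0)^0.3331 = 25.4 × 1.3381 = 33.9870 kt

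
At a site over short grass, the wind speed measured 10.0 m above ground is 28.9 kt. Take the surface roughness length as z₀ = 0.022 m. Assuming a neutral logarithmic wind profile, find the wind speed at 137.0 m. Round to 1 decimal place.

Log law: V(z) ∝ ln(z/z₀), so V₂/V₁ = ln(z₂/z₀) / ln(z₁/z₀).
ln(137.0/0.022) = 8.7367, ln(10.0/0.022) = 6.1193
V₂ = 28.9 × 8.7367/6.1193 = 28.9 × 1.4277 = 41.2613 kt

41.3 kt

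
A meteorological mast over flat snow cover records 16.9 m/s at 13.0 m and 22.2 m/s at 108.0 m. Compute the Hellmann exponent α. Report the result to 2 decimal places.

Power law: V₂/V₁ = (z₂/z₁)^α ⇒ α = ln(V₂/V₁) / ln(z₂/z₁)
α = ln(22.2/16.9) / ln(108.0/13.0) = ln(1.3136) / ln(8.3077)
  = 0.27278 / 2.11718 = 0.12884

α ≈ 0.13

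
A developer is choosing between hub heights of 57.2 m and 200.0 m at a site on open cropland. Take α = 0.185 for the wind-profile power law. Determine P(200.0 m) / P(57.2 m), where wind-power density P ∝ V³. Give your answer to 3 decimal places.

2.003

Speed ratio: V_B/V_A = (z_B/z_A)^α = (200.0/57.2)^0.185 = (3.4965)^0.185 = 1.26059
Power-density ratio: P_B/P_A = (V_B/V_A)³ = (1.26059)³ = 2.00317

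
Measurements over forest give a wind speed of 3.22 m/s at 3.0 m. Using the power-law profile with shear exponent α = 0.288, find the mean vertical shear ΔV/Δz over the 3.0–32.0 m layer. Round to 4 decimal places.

Power law: V₂ = V₁ · (z₂/z₁)^α = 3.22 × (10.6667)^0.288 = 6.3669 m/s
ΔV/Δz = (6.3669 − 3.22)/(32.0 − 3.0) = 3.1469/29.0000 = 0.10851 m/s/m

0.1085 m/s/m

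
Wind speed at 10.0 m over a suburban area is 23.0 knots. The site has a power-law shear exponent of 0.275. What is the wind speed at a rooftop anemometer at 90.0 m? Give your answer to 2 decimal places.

Power-law profile: V₂ = V₁ · (z₂/z₁)^α
V₂ = 23.0 × (90.0/10.0)^0.275 = 23.0 × (9.0000)^0.275
    = 23.0 × 1.8299 = 42.0867 knots

42.09 knots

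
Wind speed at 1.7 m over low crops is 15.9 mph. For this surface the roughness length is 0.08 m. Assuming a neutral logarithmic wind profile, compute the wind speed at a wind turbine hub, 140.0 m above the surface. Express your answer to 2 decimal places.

38.85 mph

Log law: V(z) ∝ ln(z/z₀), so V₂/V₁ = ln(z₂/z₀) / ln(z₁/z₀).
ln(140.0/0.08) = 7.4674, ln(1.7/0.08) = 3.0564
V₂ = 15.9 × 7.4674/3.0564 = 15.9 × 2.4432 = 38.8473 mph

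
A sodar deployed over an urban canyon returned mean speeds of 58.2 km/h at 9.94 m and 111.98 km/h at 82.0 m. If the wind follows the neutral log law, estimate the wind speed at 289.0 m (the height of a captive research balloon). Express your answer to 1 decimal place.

144.1 km/h

Log law: V ∝ ln(z/z₀). From the pair, with r = V₁/V₂ = 0.51974,
ln z₀ = (ln z₁ − r·ln z₂)/(1 − r) = (2.2966 − 0.51974×4.4067)/0.48026 = 0.0130 → z₀ = 1.013 m
V₃ = V₁ · ln(z₃/z₀)/ln(z₁/z₀) = 58.2 × 5.6534/2.2836 = 144.0853 km/h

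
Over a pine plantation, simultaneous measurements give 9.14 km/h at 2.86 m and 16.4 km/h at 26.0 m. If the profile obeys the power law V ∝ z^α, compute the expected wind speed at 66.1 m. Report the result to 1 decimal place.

21.0 km/h

First find α: α = ln(V₂/V₁)/ln(z₂/z₁) = ln(16.4/9.14)/ln(26.0/2.86) = 0.58462/2.20727 = 0.2649
Extrapolate from 26.0 m to 66.1 m: V₃ = 16.4 × (66.1/26.0)^0.2649 = 16.4 × 1.2804 = 20.9978 km/h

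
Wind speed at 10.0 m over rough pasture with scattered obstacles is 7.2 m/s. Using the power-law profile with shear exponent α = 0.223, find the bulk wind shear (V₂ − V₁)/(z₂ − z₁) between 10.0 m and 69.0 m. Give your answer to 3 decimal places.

Power law: V₂ = V₁ · (z₂/z₁)^α = 7.2 × (6.9000)^0.223 = 11.0763 m/s
ΔV/Δz = (11.0763 − 7.2)/(69.0 − 10.0) = 3.8763/59.0000 = 0.06570 m/s/m

0.066 m/s/m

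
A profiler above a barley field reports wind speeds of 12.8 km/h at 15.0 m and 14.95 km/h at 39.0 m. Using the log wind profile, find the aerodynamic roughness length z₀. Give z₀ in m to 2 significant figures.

z₀ ≈ 0.051 m

Log law: V(z) ∝ ln(z/z₀). With r = V₁/V₂ = 12.8/14.95 = 0.85619,
r · ln(z₂/z₀) = ln(z₁/z₀) ⇒ ln z₀ = (ln z₁ − r·ln z₂)/(1 − r)
ln z₀ = (2.70805 − 0.85619×3.66356) / 0.14381 = -2.9806
z₀ = exp(-2.9806) = 0.05076 m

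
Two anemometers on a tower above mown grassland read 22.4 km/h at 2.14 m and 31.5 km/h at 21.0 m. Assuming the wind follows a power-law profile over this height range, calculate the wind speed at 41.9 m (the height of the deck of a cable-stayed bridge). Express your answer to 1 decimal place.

First find α: α = ln(V₂/V₁)/ln(z₂/z₁) = ln(31.5/22.4)/ln(21.0/2.14) = 0.34093/2.28372 = 0.1493
Extrapolate from 21.0 m to 41.9 m: V₃ = 31.5 × (41.9/21.0)^0.1493 = 31.5 × 1.1086 = 34.9217 km/h

34.9 km/h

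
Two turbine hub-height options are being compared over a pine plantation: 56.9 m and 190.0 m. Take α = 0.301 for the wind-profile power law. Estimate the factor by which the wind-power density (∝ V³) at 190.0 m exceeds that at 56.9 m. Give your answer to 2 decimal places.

Speed ratio: V_B/V_A = (z_B/z_A)^α = (190.0/56.9)^0.301 = (3.3392)^0.301 = 1.43753
Power-density ratio: P_B/P_A = (V_B/V_A)³ = (1.43753)³ = 2.97063

2.97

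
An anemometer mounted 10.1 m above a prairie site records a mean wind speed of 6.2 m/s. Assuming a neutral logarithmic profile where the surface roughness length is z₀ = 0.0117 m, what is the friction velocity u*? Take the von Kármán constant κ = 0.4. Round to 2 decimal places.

Log law: V(z) = (u*/κ) · ln(z/z₀) ⇒ u* = κ · V / ln(z/z₀)
u* = 0.4 × 6.2 / ln(10.1/0.0117) = 0.4 × 6.2 / 6.7607
   = 2.4800 / 6.7607 = 0.3668 m/s

u* ≈ 0.37 m/s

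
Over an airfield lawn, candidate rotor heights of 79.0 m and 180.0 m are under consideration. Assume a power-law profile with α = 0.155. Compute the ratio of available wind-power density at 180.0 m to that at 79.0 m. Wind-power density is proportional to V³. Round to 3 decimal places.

1.467

Speed ratio: V_B/V_A = (z_B/z_A)^α = (180.0/79.0)^0.155 = (2.2785)^0.155 = 1.13615
Power-density ratio: P_B/P_A = (V_B/V_A)³ = (1.13615)³ = 1.46658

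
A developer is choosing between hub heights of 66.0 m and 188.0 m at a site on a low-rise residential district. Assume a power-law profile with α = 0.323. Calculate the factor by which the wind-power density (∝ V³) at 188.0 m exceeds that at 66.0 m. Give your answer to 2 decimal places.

Speed ratio: V_B/V_A = (z_B/z_A)^α = (188.0/66.0)^0.323 = (2.8485)^0.323 = 1.40230
Power-density ratio: P_B/P_A = (V_B/V_A)³ = (1.40230)³ = 2.75753

2.76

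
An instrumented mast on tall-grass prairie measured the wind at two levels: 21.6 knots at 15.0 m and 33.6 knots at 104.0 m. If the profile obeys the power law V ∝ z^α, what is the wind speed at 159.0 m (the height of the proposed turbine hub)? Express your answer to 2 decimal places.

37.02 knots

First find α: α = ln(V₂/V₁)/ln(z₂/z₁) = ln(33.6/21.6)/ln(104.0/15.0) = 0.44183/1.93634 = 0.2282
Extrapolate from 104.0 m to 159.0 m: V₃ = 33.6 × (159.0/104.0)^0.2282 = 33.6 × 1.1017 = 37.0175 knots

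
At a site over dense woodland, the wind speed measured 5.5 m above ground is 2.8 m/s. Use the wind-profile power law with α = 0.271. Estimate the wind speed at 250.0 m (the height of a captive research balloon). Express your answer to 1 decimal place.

7.9 m/s

Power-law profile: V₂ = V₁ · (z₂/z₁)^α
V₂ = 2.8 × (250.0/5.5)^0.271 = 2.8 × (45.4545)^0.271
    = 2.8 × 2.8132 = 7.8770 m/s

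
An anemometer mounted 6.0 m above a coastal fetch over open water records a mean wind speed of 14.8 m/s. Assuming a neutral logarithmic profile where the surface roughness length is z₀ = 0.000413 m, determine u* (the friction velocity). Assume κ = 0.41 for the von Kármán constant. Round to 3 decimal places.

u* ≈ 0.633 m/s

Log law: V(z) = (u*/κ) · ln(z/z₀) ⇒ u* = κ · V / ln(z/z₀)
u* = 0.41 × 14.8 / ln(6.0/0.000413) = 0.41 × 14.8 / 9.5838
   = 6.0680 / 9.5838 = 0.6332 m/s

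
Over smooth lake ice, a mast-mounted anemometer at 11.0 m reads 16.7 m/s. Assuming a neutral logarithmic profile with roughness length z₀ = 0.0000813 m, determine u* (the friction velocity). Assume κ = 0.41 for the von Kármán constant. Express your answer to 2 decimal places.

u* ≈ 0.58 m/s

Log law: V(z) = (u*/κ) · ln(z/z₀) ⇒ u* = κ · V / ln(z/z₀)
u* = 0.41 × 16.7 / ln(11.0/0.0000813) = 0.41 × 16.7 / 11.8153
   = 6.8470 / 11.8153 = 0.5795 m/s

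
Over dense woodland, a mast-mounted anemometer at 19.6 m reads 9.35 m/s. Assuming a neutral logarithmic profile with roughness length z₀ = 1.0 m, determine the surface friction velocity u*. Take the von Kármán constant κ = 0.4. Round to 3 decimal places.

u* ≈ 1.257 m/s

Log law: V(z) = (u*/κ) · ln(z/z₀) ⇒ u* = κ · V / ln(z/z₀)
u* = 0.4 × 9.35 / ln(19.6/1.0) = 0.4 × 9.35 / 2.9755
   = 3.7400 / 2.9755 = 1.2569 m/s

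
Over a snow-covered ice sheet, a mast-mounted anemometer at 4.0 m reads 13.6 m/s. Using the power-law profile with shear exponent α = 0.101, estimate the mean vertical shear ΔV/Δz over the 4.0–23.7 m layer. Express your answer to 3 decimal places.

0.136 m/s/m

Power law: V₂ = V₁ · (z₂/z₁)^α = 13.6 × (5.9250)^0.101 = 16.2772 m/s
ΔV/Δz = (16.2772 − 13.6)/(23.7 − 4.0) = 2.6772/19.7000 = 0.13590 m/s/m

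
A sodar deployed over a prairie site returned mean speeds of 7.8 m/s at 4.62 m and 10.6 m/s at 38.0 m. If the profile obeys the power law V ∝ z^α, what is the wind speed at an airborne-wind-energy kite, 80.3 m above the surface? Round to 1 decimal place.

First find α: α = ln(V₂/V₁)/ln(z₂/z₁) = ln(10.6/7.8)/ln(38.0/4.62) = 0.30673/2.10719 = 0.1456
Extrapolate from 38.0 m to 80.3 m: V₃ = 10.6 × (80.3/38.0)^0.1456 = 10.6 × 1.1151 = 11.8196 m/s

11.8 m/s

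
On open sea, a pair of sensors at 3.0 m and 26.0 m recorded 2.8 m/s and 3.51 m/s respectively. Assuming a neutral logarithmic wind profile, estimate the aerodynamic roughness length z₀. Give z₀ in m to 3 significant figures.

z₀ ≈ 0.000601 m

Log law: V(z) ∝ ln(z/z₀). With r = V₁/V₂ = 2.8/3.51 = 0.79772,
r · ln(z₂/z₀) = ln(z₁/z₀) ⇒ ln z₀ = (ln z₁ − r·ln z₂)/(1 − r)
ln z₀ = (1.09861 − 0.79772×3.25810) / 0.20228 = -7.4177
z₀ = exp(-7.4177) = 0.0006006 m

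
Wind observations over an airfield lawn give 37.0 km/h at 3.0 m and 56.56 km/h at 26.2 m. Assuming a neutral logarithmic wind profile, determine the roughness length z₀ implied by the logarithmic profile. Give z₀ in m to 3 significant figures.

z₀ ≈ 0.0497 m

Log law: V(z) ∝ ln(z/z₀). With r = V₁/V₂ = 37.0/56.56 = 0.65417,
r · ln(z₂/z₀) = ln(z₁/z₀) ⇒ ln z₀ = (ln z₁ − r·ln z₂)/(1 − r)
ln z₀ = (1.09861 − 0.65417×3.26576) / 0.34583 = -3.0008
z₀ = exp(-3.0008) = 0.04975 m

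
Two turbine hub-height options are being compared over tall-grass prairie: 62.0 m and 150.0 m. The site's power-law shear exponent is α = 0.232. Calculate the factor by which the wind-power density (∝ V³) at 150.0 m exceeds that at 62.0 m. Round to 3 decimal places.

1.850

Speed ratio: V_B/V_A = (z_B/z_A)^α = (150.0/62.0)^0.232 = (2.4194)^0.232 = 1.22749
Power-density ratio: P_B/P_A = (V_B/V_A)³ = (1.22749)³ = 1.84950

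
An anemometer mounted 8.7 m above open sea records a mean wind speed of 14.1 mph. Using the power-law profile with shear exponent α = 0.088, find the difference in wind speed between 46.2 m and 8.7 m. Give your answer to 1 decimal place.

Power law: V₂ = V₁ · (z₂/z₁)^α = 14.1 × (5.3103)^0.088 = 16.3316 mph
ΔV = 16.3316 − 14.1 = 2.2316 mph

2.2 mph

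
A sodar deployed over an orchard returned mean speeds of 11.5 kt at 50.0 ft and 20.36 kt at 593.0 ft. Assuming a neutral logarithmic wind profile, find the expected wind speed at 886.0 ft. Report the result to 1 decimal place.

Log law: V ∝ ln(z/z₀). From the pair, with r = V₁/V₂ = 0.56483,
ln z₀ = (ln z₁ − r·ln z₂)/(1 − r) = (3.9120 − 0.56483×6.3852)/0.43517 = 0.7019 → z₀ = 2.018 ft
V₃ = V₁ · ln(z₃/z₀)/ln(z₁/z₀) = 11.5 × 6.0848/3.2101 = 21.7984 kt

21.8 kt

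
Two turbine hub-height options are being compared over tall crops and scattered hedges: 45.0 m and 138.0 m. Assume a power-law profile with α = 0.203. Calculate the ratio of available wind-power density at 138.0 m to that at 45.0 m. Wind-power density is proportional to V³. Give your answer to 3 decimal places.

1.979

Speed ratio: V_B/V_A = (z_B/z_A)^α = (138.0/45.0)^0.203 = (3.0667)^0.203 = 1.25543
Power-density ratio: P_B/P_A = (V_B/V_A)³ = (1.25543)³ = 1.97870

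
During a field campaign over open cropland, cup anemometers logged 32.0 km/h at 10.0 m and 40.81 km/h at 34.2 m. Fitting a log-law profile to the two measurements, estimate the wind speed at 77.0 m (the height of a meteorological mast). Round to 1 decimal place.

Log law: V ∝ ln(z/z₀). From the pair, with r = V₁/V₂ = 0.78412,
ln z₀ = (ln z₁ − r·ln z₂)/(1 − r) = (2.3026 − 0.78412×3.5322)/0.21588 = -2.1638 → z₀ = 0.1149 m
V₃ = V₁ · ln(z₃/z₀)/ln(z₁/z₀) = 32.0 × 6.5076/4.4663 = 46.6247 km/h

46.6 km/h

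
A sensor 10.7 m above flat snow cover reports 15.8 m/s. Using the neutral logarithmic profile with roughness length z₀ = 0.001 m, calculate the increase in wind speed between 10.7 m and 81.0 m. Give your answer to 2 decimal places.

3.45 m/s

Log law: V₂ = V₁ · ln(z₂/z₀)/ln(z₁/z₀) = 15.8 × 11.3022/9.2780 = 19.2471 m/s
ΔV = 19.2471 − 15.8 = 3.4471 m/s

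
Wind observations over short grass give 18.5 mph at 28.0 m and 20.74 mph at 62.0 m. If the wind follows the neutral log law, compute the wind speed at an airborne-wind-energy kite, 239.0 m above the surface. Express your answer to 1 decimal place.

24.5 mph

Log law: V ∝ ln(z/z₀). From the pair, with r = V₁/V₂ = 0.89200,
ln z₀ = (ln z₁ − r·ln z₂)/(1 − r) = (3.3322 − 0.89200×4.1271)/0.10800 = -3.2331 → z₀ = 0.03944 m
V₃ = V₁ · ln(z₃/z₀)/ln(z₁/z₀) = 18.5 × 8.7095/6.5653 = 24.5422 mph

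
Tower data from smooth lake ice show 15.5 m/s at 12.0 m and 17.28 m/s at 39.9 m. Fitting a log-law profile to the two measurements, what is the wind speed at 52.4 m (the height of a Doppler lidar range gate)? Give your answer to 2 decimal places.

17.68 m/s

Log law: V ∝ ln(z/z₀). From the pair, with r = V₁/V₂ = 0.89699,
ln z₀ = (ln z₁ − r·ln z₂)/(1 − r) = (2.4849 − 0.89699×3.6864)/0.10301 = -7.9773 → z₀ = 0.0003432 m
V₃ = V₁ · ln(z₃/z₀)/ln(z₁/z₀) = 15.5 × 11.9362/10.4622 = 17.6838 m/s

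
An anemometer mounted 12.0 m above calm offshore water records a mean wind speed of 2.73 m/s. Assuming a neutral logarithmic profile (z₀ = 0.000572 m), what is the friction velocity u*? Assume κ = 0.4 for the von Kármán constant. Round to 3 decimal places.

Log law: V(z) = (u*/κ) · ln(z/z₀) ⇒ u* = κ · V / ln(z/z₀)
u* = 0.4 × 2.73 / ln(12.0/0.000572) = 0.4 × 2.73 / 9.9513
   = 1.0920 / 9.9513 = 0.1097 m/s

u* ≈ 0.110 m/s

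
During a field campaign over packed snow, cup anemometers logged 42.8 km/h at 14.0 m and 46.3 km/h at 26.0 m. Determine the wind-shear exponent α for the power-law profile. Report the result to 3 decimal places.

Power law: V₂/V₁ = (z₂/z₁)^α ⇒ α = ln(V₂/V₁) / ln(z₂/z₁)
α = ln(46.3/42.8) / ln(26.0/14.0) = ln(1.0818) / ln(1.8571)
  = 0.07860 / 0.61904 = 0.12698

α ≈ 0.127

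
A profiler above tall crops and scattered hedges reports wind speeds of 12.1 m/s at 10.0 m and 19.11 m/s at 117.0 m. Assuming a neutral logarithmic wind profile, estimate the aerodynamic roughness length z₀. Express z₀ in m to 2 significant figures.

Log law: V(z) ∝ ln(z/z₀). With r = V₁/V₂ = 12.1/19.11 = 0.63318,
r · ln(z₂/z₀) = ln(z₁/z₀) ⇒ ln z₀ = (ln z₁ − r·ln z₂)/(1 − r)
ln z₀ = (2.30259 − 0.63318×4.76217) / 0.36682 = -1.9429
z₀ = exp(-1.9429) = 0.1433 m

z₀ ≈ 0.14 m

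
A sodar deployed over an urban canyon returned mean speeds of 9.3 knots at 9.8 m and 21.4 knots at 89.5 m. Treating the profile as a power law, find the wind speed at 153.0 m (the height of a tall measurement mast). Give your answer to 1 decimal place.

First find α: α = ln(V₂/V₁)/ln(z₂/z₁) = ln(21.4/9.3)/ln(89.5/9.8) = 0.83338/2.21186 = 0.3768
Extrapolate from 89.5 m to 153.0 m: V₃ = 21.4 × (153.0/89.5)^0.3768 = 21.4 × 1.2239 = 26.1911 knots

26.2 knots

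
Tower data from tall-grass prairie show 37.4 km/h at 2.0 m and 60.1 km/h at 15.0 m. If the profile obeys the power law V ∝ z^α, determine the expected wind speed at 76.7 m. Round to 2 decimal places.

First find α: α = ln(V₂/V₁)/ln(z₂/z₁) = ln(60.1/37.4)/ln(15.0/2.0) = 0.47434/2.01490 = 0.2354
Extrapolate from 15.0 m to 76.7 m: V₃ = 60.1 × (76.7/15.0)^0.2354 = 60.1 × 1.4684 = 88.2499 km/h

88.25 km/h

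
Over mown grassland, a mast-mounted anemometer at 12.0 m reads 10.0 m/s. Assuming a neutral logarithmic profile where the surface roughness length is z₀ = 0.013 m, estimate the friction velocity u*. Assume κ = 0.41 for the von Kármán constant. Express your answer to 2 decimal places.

Log law: V(z) = (u*/κ) · ln(z/z₀) ⇒ u* = κ · V / ln(z/z₀)
u* = 0.41 × 10.0 / ln(12.0/0.013) = 0.41 × 10.0 / 6.8277
   = 4.1000 / 6.8277 = 0.6005 m/s

u* ≈ 0.60 m/s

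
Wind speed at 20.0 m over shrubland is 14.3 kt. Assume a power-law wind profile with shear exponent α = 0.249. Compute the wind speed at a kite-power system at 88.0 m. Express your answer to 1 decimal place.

20.7 kt

Power-law profile: V₂ = V₁ · (z₂/z₁)^α
V₂ = 14.3 × (88.0/20.0)^0.249 = 14.3 × (4.4000)^0.249
    = 14.3 × 1.4462 = 20.6802 kt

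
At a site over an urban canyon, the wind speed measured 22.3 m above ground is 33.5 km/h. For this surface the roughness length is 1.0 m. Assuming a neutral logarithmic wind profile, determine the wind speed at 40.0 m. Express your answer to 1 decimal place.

39.8 km/h

Log law: V(z) ∝ ln(z/z₀), so V₂/V₁ = ln(z₂/z₀) / ln(z₁/z₀).
ln(40.0/1.0) = 3.6889, ln(22.3/1.0) = 3.1046
V₂ = 33.5 × 3.6889/3.1046 = 33.5 × 1.1882 = 39.8048 km/h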